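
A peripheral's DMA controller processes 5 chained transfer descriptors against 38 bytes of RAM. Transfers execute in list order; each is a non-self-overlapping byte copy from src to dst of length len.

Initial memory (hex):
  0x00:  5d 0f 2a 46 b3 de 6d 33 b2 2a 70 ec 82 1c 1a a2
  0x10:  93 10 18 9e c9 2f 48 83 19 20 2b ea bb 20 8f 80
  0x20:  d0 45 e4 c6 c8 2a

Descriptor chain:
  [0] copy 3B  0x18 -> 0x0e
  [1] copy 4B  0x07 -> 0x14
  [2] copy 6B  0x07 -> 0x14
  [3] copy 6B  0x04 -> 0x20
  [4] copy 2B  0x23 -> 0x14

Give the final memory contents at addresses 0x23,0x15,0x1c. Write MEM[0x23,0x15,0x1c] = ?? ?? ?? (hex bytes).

MEM[0x23,0x15,0x1c] = 33 b2 bb

D0: mem[0x0e..0x10] <- [19 20 2b]
D1: mem[0x14..0x17] <- [33 b2 2a 70]
D2: mem[0x14..0x19] <- [33 b2 2a 70 ec 82]
D3: mem[0x20..0x25] <- [b3 de 6d 33 b2 2a]
D4: mem[0x14..0x15] <- [33 b2]
query mem[0x23]=0x33, mem[0x15]=0xb2, mem[0x1c]=0xbb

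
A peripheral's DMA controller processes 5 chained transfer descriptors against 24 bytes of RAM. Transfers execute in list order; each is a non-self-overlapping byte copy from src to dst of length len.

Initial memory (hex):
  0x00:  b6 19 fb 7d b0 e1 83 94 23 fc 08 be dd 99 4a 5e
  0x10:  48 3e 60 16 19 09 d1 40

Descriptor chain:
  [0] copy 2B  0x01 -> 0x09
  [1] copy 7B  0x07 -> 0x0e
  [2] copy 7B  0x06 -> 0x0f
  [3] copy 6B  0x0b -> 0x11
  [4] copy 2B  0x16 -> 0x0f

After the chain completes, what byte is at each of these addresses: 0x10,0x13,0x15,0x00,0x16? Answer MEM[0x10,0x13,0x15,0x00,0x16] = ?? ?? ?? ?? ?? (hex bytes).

D0: mem[0x09..0x0a] <- [19 fb]
D1: mem[0x0e..0x14] <- [94 23 19 fb be dd 99]
D2: mem[0x0f..0x15] <- [83 94 23 19 fb be dd]
D3: mem[0x11..0x16] <- [be dd 99 94 83 94]
D4: mem[0x0f..0x10] <- [94 40]
query mem[0x10]=0x40, mem[0x13]=0x99, mem[0x15]=0x83, mem[0x00]=0xb6, mem[0x16]=0x94

MEM[0x10,0x13,0x15,0x00,0x16] = 40 99 83 b6 94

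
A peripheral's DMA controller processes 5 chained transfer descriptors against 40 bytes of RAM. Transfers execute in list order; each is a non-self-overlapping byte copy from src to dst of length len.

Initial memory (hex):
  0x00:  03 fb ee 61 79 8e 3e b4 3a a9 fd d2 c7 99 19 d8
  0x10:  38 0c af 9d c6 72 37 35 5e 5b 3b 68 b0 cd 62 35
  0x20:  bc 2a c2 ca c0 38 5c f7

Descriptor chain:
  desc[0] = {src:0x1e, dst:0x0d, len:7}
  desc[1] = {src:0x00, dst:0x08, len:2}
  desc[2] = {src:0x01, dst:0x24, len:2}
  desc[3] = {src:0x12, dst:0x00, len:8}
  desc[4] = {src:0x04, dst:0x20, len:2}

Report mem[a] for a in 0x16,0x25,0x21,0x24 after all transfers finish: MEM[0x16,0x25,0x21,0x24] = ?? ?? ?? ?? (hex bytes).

  after D0: wrote 7B at 0x0d = 6235bc2ac2cac0
  after D1: wrote 2B at 0x08 = 03fb
  after D2: wrote 2B at 0x24 = fbee
  after D3: wrote 8B at 0x00 = cac0c67237355e5b
  after D4: wrote 2B at 0x20 = 3735
query mem[0x16]=0x37, mem[0x25]=0xee, mem[0x21]=0x35, mem[0x24]=0xfb

MEM[0x16,0x25,0x21,0x24] = 37 ee 35 fb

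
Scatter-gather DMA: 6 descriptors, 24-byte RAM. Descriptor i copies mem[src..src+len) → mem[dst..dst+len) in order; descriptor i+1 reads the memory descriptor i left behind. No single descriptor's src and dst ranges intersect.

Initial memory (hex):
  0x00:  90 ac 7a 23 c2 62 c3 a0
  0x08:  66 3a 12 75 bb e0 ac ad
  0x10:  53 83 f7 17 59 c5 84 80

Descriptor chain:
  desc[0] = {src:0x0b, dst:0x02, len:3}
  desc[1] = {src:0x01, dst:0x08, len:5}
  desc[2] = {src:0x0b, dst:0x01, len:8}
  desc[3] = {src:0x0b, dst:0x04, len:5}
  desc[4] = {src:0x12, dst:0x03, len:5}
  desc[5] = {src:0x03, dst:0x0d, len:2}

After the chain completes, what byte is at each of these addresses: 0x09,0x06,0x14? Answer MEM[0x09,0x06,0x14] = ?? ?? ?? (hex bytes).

MEM[0x09,0x06,0x14] = 75 c5 59

D0: mem[0x02..0x04] <- [75 bb e0]
D1: mem[0x08..0x0c] <- [ac 75 bb e0 62]
D2: mem[0x01..0x08] <- [e0 62 e0 ac ad 53 83 f7]
D3: mem[0x04..0x08] <- [e0 62 e0 ac ad]
D4: mem[0x03..0x07] <- [f7 17 59 c5 84]
D5: mem[0x0d..0x0e] <- [f7 17]
query mem[0x09]=0x75, mem[0x06]=0xc5, mem[0x14]=0x59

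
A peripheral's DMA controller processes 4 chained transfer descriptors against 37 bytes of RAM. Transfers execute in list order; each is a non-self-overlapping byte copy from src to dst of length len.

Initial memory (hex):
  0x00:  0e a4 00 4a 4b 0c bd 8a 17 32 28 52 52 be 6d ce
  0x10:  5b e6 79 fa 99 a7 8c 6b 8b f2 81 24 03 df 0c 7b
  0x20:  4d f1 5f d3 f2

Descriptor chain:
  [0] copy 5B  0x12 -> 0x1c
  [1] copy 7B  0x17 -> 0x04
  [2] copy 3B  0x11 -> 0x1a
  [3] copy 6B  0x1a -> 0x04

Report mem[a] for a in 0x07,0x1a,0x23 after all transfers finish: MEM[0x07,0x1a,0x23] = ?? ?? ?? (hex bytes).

#0 dst[0x1c+5] := {0x79,0xfa,0x99,0xa7,0x8c}
#1 dst[0x04+7] := {0x6b,0x8b,0xf2,0x81,0x24,0x79,0xfa}
#2 dst[0x1a+3] := {0xe6,0x79,0xfa}
#3 dst[0x04+6] := {0xe6,0x79,0xfa,0xfa,0x99,0xa7}
query mem[0x07]=0xfa, mem[0x1a]=0xe6, mem[0x23]=0xd3

MEM[0x07,0x1a,0x23] = fa e6 d3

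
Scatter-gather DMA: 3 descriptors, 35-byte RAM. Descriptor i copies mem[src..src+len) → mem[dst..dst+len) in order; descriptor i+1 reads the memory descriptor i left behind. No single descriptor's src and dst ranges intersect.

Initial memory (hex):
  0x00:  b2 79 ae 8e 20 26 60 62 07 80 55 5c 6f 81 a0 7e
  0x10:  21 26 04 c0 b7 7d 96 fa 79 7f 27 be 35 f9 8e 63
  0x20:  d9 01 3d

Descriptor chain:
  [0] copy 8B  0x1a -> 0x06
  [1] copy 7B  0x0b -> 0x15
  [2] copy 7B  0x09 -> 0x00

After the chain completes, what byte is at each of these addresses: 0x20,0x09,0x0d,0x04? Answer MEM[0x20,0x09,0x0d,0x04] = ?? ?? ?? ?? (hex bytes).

MEM[0x20,0x09,0x0d,0x04] = d9 f9 01 01

D0: mem[0x06..0x0d] <- [27 be 35 f9 8e 63 d9 01]
D1: mem[0x15..0x1b] <- [63 d9 01 a0 7e 21 26]
D2: mem[0x00..0x06] <- [f9 8e 63 d9 01 a0 7e]
query mem[0x20]=0xd9, mem[0x09]=0xf9, mem[0x0d]=0x01, mem[0x04]=0x01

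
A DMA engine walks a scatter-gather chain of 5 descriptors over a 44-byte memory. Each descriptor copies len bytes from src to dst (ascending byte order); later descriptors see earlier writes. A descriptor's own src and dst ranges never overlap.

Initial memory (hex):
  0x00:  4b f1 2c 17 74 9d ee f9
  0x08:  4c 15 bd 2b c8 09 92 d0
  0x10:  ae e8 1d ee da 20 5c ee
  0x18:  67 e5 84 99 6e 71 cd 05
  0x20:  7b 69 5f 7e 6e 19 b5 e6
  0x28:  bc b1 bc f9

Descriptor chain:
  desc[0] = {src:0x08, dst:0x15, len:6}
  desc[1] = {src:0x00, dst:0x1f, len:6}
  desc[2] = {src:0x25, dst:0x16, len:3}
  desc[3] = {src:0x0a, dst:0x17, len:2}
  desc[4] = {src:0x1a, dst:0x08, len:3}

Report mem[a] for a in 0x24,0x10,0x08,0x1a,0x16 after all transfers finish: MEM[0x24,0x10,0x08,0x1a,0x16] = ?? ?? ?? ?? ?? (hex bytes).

MEM[0x24,0x10,0x08,0x1a,0x16] = 9d ae 09 09 19

#0 dst[0x15+6] := {0x4c,0x15,0xbd,0x2b,0xc8,0x09}
#1 dst[0x1f+6] := {0x4b,0xf1,0x2c,0x17,0x74,0x9d}
#2 dst[0x16+3] := {0x19,0xb5,0xe6}
#3 dst[0x17+2] := {0xbd,0x2b}
#4 dst[0x08+3] := {0x09,0x99,0x6e}
query mem[0x24]=0x9d, mem[0x10]=0xae, mem[0x08]=0x09, mem[0x1a]=0x09, mem[0x16]=0x19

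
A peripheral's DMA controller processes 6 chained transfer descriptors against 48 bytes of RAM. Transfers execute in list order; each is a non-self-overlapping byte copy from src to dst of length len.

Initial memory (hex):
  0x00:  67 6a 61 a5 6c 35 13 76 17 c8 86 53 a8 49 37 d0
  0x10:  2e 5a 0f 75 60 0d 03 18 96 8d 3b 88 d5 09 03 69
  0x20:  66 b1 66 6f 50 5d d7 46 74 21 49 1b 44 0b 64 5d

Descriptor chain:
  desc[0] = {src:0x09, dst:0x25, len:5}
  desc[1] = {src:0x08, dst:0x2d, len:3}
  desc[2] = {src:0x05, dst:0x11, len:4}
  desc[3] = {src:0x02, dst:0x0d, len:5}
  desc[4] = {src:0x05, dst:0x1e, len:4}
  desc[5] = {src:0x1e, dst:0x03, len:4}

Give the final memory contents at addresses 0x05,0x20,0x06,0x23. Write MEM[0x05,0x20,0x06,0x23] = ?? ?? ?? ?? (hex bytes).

  after D0: wrote 5B at 0x25 = c88653a849
  after D1: wrote 3B at 0x2d = 17c886
  after D2: wrote 4B at 0x11 = 35137617
  after D3: wrote 5B at 0x0d = 61a56c3513
  after D4: wrote 4B at 0x1e = 35137617
  after D5: wrote 4B at 0x03 = 35137617
query mem[0x05]=0x76, mem[0x20]=0x76, mem[0x06]=0x17, mem[0x23]=0x6f

MEM[0x05,0x20,0x06,0x23] = 76 76 17 6f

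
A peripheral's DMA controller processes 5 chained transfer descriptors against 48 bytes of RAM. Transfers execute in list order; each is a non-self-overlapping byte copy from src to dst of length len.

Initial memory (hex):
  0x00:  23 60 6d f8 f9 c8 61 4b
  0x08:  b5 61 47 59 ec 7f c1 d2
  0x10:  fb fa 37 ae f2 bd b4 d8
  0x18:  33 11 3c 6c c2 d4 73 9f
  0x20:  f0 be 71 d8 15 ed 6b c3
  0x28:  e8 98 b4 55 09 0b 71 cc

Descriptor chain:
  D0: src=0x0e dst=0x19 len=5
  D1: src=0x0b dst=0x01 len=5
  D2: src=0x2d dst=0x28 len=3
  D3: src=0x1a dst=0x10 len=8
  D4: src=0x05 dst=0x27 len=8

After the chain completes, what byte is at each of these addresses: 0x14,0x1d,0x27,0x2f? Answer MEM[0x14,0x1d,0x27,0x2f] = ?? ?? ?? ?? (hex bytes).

MEM[0x14,0x1d,0x27,0x2f] = 73 37 d2 cc

D0: mem[0x19..0x1d] <- [c1 d2 fb fa 37]
D1: mem[0x01..0x05] <- [59 ec 7f c1 d2]
D2: mem[0x28..0x2a] <- [0b 71 cc]
D3: mem[0x10..0x17] <- [d2 fb fa 37 73 9f f0 be]
D4: mem[0x27..0x2e] <- [d2 61 4b b5 61 47 59 ec]
query mem[0x14]=0x73, mem[0x1d]=0x37, mem[0x27]=0xd2, mem[0x2f]=0xcc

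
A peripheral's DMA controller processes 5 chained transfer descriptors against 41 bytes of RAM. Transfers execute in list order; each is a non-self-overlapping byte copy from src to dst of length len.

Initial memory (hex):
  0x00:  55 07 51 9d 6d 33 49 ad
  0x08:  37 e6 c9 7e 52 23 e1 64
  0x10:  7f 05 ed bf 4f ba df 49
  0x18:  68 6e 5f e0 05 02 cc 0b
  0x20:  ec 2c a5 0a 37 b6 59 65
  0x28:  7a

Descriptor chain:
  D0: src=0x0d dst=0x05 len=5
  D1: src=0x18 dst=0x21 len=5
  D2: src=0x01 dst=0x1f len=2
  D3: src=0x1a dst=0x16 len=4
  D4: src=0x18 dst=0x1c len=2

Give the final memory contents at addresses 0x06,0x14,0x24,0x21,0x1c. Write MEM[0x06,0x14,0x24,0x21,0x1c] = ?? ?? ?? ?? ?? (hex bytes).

#0 dst[0x05+5] := {0x23,0xe1,0x64,0x7f,0x05}
#1 dst[0x21+5] := {0x68,0x6e,0x5f,0xe0,0x05}
#2 dst[0x1f+2] := {0x07,0x51}
#3 dst[0x16+4] := {0x5f,0xe0,0x05,0x02}
#4 dst[0x1c+2] := {0x05,0x02}
query mem[0x06]=0xe1, mem[0x14]=0x4f, mem[0x24]=0xe0, mem[0x21]=0x68, mem[0x1c]=0x05

MEM[0x06,0x14,0x24,0x21,0x1c] = e1 4f e0 68 05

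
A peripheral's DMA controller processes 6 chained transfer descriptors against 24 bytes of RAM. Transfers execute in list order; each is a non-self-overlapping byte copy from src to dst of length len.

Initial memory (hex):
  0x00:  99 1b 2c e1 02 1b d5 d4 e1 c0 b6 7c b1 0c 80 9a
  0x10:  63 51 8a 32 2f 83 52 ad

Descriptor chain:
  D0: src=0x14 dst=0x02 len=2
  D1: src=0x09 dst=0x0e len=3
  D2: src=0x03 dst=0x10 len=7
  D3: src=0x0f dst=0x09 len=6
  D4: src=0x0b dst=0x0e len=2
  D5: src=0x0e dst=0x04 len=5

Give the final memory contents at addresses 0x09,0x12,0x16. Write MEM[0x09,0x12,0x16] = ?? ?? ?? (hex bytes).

MEM[0x09,0x12,0x16] = b6 1b c0

#0 dst[0x02+2] := {0x2f,0x83}
#1 dst[0x0e+3] := {0xc0,0xb6,0x7c}
#2 dst[0x10+7] := {0x83,0x02,0x1b,0xd5,0xd4,0xe1,0xc0}
#3 dst[0x09+6] := {0xb6,0x83,0x02,0x1b,0xd5,0xd4}
#4 dst[0x0e+2] := {0x02,0x1b}
#5 dst[0x04+5] := {0x02,0x1b,0x83,0x02,0x1b}
query mem[0x09]=0xb6, mem[0x12]=0x1b, mem[0x16]=0xc0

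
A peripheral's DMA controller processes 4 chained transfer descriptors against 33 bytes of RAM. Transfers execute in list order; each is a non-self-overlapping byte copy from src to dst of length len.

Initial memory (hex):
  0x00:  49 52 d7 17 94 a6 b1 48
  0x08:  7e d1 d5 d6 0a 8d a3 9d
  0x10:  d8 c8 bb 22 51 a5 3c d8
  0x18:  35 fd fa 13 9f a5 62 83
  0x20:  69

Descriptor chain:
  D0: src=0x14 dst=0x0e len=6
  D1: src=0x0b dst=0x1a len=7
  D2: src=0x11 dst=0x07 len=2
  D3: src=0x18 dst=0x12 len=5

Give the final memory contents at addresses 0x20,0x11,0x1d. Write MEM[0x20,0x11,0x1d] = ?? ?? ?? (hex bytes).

MEM[0x20,0x11,0x1d] = d8 d8 51

#0 dst[0x0e+6] := {0x51,0xa5,0x3c,0xd8,0x35,0xfd}
#1 dst[0x1a+7] := {0xd6,0x0a,0x8d,0x51,0xa5,0x3c,0xd8}
#2 dst[0x07+2] := {0xd8,0x35}
#3 dst[0x12+5] := {0x35,0xfd,0xd6,0x0a,0x8d}
query mem[0x20]=0xd8, mem[0x11]=0xd8, mem[0x1d]=0x51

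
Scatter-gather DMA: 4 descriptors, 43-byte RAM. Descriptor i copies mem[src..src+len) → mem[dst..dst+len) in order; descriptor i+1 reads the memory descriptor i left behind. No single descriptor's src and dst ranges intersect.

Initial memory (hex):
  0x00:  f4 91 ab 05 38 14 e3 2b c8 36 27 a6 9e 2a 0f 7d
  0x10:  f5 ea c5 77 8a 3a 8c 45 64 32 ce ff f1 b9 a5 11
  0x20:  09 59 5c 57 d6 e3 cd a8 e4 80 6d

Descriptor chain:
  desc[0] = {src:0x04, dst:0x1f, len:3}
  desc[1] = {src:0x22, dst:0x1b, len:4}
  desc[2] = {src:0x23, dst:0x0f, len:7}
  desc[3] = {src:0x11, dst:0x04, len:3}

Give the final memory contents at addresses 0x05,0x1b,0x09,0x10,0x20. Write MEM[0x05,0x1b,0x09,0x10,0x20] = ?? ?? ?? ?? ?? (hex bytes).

D0: mem[0x1f..0x21] <- [38 14 e3]
D1: mem[0x1b..0x1e] <- [5c 57 d6 e3]
D2: mem[0x0f..0x15] <- [57 d6 e3 cd a8 e4 80]
D3: mem[0x04..0x06] <- [e3 cd a8]
query mem[0x05]=0xcd, mem[0x1b]=0x5c, mem[0x09]=0x36, mem[0x10]=0xd6, mem[0x20]=0x14

MEM[0x05,0x1b,0x09,0x10,0x20] = cd 5c 36 d6 14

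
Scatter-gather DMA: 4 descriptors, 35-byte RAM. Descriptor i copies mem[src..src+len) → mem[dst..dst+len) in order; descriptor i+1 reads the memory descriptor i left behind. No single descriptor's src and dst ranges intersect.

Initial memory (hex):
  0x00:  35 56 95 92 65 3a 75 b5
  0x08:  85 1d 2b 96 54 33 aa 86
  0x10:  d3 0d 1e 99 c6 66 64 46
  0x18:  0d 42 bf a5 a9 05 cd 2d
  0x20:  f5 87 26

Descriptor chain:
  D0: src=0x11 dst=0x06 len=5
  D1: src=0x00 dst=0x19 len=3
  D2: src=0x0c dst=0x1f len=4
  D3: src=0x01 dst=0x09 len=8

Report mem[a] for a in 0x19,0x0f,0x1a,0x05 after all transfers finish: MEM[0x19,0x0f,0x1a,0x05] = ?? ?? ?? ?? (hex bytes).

MEM[0x19,0x0f,0x1a,0x05] = 35 1e 56 3a

[0] 0x11->0x06 len=5 : 0d 1e 99 c6 66
[1] 0x00->0x19 len=3 : 35 56 95
[2] 0x0c->0x1f len=4 : 54 33 aa 86
[3] 0x01->0x09 len=8 : 56 95 92 65 3a 0d 1e 99
query mem[0x19]=0x35, mem[0x0f]=0x1e, mem[0x1a]=0x56, mem[0x05]=0x3a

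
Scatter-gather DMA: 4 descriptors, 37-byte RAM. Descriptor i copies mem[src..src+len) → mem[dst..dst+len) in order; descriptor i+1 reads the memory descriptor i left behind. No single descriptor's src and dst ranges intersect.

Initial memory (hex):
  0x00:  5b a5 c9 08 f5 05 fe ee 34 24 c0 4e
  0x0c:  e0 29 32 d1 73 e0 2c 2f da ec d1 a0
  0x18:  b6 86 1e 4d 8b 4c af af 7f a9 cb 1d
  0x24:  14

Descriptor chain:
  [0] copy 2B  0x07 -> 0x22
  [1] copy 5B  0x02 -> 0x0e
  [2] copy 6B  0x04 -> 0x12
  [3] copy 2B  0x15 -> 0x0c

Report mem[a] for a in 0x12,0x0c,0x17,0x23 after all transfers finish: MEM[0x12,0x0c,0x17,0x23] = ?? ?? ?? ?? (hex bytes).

  after D0: wrote 2B at 0x22 = ee34
  after D1: wrote 5B at 0x0e = c908f505fe
  after D2: wrote 6B at 0x12 = f505feee3424
  after D3: wrote 2B at 0x0c = ee34
query mem[0x12]=0xf5, mem[0x0c]=0xee, mem[0x17]=0x24, mem[0x23]=0x34

MEM[0x12,0x0c,0x17,0x23] = f5 ee 24 34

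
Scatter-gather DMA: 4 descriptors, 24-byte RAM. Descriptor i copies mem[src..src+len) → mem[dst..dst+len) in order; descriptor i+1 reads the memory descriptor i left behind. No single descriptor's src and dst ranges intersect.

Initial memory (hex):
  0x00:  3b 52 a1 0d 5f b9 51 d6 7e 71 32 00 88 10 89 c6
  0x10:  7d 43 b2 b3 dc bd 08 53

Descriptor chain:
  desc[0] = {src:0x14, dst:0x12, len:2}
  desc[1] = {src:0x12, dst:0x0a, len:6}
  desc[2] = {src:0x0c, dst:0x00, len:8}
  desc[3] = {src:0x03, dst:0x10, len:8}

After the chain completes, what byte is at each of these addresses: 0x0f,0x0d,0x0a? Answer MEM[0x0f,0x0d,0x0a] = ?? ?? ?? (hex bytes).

D0: mem[0x12..0x13] <- [dc bd]
D1: mem[0x0a..0x0f] <- [dc bd dc bd 08 53]
D2: mem[0x00..0x07] <- [dc bd 08 53 7d 43 dc bd]
D3: mem[0x10..0x17] <- [53 7d 43 dc bd 7e 71 dc]
query mem[0x0f]=0x53, mem[0x0d]=0xbd, mem[0x0a]=0xdc

MEM[0x0f,0x0d,0x0a] = 53 bd dc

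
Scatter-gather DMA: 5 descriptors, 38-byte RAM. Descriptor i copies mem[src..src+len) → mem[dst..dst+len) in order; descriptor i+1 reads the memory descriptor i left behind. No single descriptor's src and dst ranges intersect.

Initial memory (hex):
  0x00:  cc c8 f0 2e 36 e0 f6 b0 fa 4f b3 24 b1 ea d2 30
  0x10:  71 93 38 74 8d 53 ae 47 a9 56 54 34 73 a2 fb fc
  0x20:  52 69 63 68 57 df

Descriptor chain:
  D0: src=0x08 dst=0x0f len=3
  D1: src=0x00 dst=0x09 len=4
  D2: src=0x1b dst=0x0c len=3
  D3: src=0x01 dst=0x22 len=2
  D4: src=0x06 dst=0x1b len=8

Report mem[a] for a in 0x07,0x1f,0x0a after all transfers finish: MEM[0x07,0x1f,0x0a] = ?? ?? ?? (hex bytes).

MEM[0x07,0x1f,0x0a] = b0 c8 c8

#0 dst[0x0f+3] := {0xfa,0x4f,0xb3}
#1 dst[0x09+4] := {0xcc,0xc8,0xf0,0x2e}
#2 dst[0x0c+3] := {0x34,0x73,0xa2}
#3 dst[0x22+2] := {0xc8,0xf0}
#4 dst[0x1b+8] := {0xf6,0xb0,0xfa,0xcc,0xc8,0xf0,0x34,0x73}
query mem[0x07]=0xb0, mem[0x1f]=0xc8, mem[0x0a]=0xc8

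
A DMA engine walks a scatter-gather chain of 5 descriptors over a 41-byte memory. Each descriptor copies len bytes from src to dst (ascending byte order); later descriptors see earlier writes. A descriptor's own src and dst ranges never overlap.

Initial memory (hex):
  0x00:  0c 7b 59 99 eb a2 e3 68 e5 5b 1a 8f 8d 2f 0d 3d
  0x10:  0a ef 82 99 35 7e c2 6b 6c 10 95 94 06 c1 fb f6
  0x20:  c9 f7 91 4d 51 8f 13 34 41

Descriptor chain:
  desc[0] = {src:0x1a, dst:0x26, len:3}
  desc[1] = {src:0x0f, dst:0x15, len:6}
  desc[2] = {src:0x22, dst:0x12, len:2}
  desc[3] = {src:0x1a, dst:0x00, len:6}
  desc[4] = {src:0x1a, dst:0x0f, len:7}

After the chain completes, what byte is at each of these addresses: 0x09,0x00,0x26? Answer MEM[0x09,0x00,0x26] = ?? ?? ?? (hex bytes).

D0: mem[0x26..0x28] <- [95 94 06]
D1: mem[0x15..0x1a] <- [3d 0a ef 82 99 35]
D2: mem[0x12..0x13] <- [91 4d]
D3: mem[0x00..0x05] <- [35 94 06 c1 fb f6]
D4: mem[0x0f..0x15] <- [35 94 06 c1 fb f6 c9]
query mem[0x09]=0x5b, mem[0x00]=0x35, mem[0x26]=0x95

MEM[0x09,0x00,0x26] = 5b 35 95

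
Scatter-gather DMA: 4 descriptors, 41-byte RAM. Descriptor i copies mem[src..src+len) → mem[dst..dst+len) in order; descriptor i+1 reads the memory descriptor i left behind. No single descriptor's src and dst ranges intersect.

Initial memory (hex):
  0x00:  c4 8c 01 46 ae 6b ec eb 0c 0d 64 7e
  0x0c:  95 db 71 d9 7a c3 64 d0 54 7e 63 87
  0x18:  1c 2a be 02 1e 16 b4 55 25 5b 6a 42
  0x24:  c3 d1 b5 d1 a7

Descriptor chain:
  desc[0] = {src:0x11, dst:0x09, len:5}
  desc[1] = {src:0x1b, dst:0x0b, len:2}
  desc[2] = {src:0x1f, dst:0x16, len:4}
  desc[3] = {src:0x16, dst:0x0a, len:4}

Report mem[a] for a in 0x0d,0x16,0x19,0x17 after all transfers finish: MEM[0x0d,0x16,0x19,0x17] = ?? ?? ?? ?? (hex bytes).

[0] 0x11->0x09 len=5 : c3 64 d0 54 7e
[1] 0x1b->0x0b len=2 : 02 1e
[2] 0x1f->0x16 len=4 : 55 25 5b 6a
[3] 0x16->0x0a len=4 : 55 25 5b 6a
query mem[0x0d]=0x6a, mem[0x16]=0x55, mem[0x19]=0x6a, mem[0x17]=0x25

MEM[0x0d,0x16,0x19,0x17] = 6a 55 6a 25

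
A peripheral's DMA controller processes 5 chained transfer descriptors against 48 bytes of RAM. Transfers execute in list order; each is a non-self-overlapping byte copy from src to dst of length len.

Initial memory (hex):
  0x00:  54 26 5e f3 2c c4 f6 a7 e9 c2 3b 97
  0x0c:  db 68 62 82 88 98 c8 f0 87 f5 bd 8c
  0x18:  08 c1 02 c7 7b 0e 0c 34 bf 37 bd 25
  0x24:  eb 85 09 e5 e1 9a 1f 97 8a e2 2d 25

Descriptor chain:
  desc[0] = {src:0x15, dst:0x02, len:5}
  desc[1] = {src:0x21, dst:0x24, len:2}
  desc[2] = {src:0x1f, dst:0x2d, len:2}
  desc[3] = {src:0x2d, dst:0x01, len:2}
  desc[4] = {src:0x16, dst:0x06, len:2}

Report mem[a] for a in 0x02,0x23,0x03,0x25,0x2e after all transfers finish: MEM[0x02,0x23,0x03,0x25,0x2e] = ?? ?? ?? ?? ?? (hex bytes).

MEM[0x02,0x23,0x03,0x25,0x2e] = bf 25 bd bd bf

[0] 0x15->0x02 len=5 : f5 bd 8c 08 c1
[1] 0x21->0x24 len=2 : 37 bd
[2] 0x1f->0x2d len=2 : 34 bf
[3] 0x2d->0x01 len=2 : 34 bf
[4] 0x16->0x06 len=2 : bd 8c
query mem[0x02]=0xbf, mem[0x23]=0x25, mem[0x03]=0xbd, mem[0x25]=0xbd, mem[0x2e]=0xbf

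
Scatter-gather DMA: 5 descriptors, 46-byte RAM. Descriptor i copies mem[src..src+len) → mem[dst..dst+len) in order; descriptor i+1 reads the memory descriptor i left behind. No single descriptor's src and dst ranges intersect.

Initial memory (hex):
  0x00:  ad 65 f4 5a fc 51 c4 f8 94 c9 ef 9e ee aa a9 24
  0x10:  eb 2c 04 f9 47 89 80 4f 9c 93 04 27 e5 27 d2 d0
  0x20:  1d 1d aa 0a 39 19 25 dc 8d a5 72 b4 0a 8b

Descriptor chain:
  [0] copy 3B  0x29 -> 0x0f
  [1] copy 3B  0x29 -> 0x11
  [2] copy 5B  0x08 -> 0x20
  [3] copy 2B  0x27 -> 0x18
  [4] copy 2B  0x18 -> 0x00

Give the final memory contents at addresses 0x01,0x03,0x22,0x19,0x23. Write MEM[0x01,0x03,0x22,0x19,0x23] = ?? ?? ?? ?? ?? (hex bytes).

  after D0: wrote 3B at 0x0f = a572b4
  after D1: wrote 3B at 0x11 = a572b4
  after D2: wrote 5B at 0x20 = 94c9ef9eee
  after D3: wrote 2B at 0x18 = dc8d
  after D4: wrote 2B at 0x00 = dc8d
query mem[0x01]=0x8d, mem[0x03]=0x5a, mem[0x22]=0xef, mem[0x19]=0x8d, mem[0x23]=0x9e

MEM[0x01,0x03,0x22,0x19,0x23] = 8d 5a ef 8d 9e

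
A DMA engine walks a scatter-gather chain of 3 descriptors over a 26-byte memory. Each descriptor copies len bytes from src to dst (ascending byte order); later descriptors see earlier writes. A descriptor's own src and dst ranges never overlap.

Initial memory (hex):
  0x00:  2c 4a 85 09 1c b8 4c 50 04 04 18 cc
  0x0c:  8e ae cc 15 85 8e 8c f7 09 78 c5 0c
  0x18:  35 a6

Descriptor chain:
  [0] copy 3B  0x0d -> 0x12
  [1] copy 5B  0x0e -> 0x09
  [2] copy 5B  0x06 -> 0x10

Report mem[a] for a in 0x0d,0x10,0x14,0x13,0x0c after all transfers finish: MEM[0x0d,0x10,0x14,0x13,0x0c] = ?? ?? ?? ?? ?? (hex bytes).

MEM[0x0d,0x10,0x14,0x13,0x0c] = ae 4c 15 cc 8e

[0] 0x0d->0x12 len=3 : ae cc 15
[1] 0x0e->0x09 len=5 : cc 15 85 8e ae
[2] 0x06->0x10 len=5 : 4c 50 04 cc 15
query mem[0x0d]=0xae, mem[0x10]=0x4c, mem[0x14]=0x15, mem[0x13]=0xcc, mem[0x0c]=0x8e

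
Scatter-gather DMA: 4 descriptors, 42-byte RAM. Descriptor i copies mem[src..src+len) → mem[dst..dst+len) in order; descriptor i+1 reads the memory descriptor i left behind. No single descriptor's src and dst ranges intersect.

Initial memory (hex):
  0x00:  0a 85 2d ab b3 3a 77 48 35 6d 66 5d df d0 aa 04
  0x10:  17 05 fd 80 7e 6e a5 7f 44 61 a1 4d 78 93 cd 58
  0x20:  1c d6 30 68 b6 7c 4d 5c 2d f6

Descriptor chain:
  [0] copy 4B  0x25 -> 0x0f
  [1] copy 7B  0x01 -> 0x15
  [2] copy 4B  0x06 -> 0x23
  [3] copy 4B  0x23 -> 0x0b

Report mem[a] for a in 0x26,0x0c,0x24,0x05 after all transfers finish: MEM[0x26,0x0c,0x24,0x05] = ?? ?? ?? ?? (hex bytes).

  after D0: wrote 4B at 0x0f = 7c4d5c2d
  after D1: wrote 7B at 0x15 = 852dabb33a7748
  after D2: wrote 4B at 0x23 = 7748356d
  after D3: wrote 4B at 0x0b = 7748356d
query mem[0x26]=0x6d, mem[0x0c]=0x48, mem[0x24]=0x48, mem[0x05]=0x3a

MEM[0x26,0x0c,0x24,0x05] = 6d 48 48 3a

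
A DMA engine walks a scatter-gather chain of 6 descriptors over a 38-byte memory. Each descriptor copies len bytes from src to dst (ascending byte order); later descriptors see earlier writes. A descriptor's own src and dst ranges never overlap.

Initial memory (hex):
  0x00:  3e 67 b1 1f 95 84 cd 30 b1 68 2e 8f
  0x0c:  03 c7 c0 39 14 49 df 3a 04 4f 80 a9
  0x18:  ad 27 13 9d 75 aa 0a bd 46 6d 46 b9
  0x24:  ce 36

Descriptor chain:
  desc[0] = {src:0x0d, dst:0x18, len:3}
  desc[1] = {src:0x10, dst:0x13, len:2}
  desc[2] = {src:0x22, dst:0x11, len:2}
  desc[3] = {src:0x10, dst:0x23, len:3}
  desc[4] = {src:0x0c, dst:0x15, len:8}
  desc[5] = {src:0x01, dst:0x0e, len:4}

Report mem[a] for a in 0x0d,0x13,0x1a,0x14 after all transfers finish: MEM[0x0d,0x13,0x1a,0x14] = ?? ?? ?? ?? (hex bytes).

MEM[0x0d,0x13,0x1a,0x14] = c7 14 46 49

[0] 0x0d->0x18 len=3 : c7 c0 39
[1] 0x10->0x13 len=2 : 14 49
[2] 0x22->0x11 len=2 : 46 b9
[3] 0x10->0x23 len=3 : 14 46 b9
[4] 0x0c->0x15 len=8 : 03 c7 c0 39 14 46 b9 14
[5] 0x01->0x0e len=4 : 67 b1 1f 95
query mem[0x0d]=0xc7, mem[0x13]=0x14, mem[0x1a]=0x46, mem[0x14]=0x49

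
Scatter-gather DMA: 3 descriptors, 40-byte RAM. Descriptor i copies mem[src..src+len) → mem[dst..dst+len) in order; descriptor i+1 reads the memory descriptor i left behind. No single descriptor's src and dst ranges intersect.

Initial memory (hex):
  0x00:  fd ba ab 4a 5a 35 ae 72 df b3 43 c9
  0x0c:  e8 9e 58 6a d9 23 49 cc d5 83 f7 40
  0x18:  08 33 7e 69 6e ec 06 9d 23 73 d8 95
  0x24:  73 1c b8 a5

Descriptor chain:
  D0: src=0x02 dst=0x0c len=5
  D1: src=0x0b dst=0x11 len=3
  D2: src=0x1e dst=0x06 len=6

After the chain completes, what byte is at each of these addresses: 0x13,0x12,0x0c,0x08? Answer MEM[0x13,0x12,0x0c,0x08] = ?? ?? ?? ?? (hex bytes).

[0] 0x02->0x0c len=5 : ab 4a 5a 35 ae
[1] 0x0b->0x11 len=3 : c9 ab 4a
[2] 0x1e->0x06 len=6 : 06 9d 23 73 d8 95
query mem[0x13]=0x4a, mem[0x12]=0xab, mem[0x0c]=0xab, mem[0x08]=0x23

MEM[0x13,0x12,0x0c,0x08] = 4a ab ab 23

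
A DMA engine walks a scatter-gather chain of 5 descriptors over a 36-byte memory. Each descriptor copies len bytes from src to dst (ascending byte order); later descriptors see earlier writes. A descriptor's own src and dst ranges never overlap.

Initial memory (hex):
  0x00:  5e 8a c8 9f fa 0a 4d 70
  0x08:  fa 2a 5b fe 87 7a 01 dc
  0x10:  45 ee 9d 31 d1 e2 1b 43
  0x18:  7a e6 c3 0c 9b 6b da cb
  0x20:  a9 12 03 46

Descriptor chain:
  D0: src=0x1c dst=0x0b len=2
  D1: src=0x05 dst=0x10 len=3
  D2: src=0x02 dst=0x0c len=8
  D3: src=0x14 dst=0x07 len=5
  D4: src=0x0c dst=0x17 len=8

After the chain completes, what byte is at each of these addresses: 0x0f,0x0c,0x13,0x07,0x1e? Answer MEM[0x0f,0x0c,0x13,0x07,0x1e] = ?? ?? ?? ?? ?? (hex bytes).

[0] 0x1c->0x0b len=2 : 9b 6b
[1] 0x05->0x10 len=3 : 0a 4d 70
[2] 0x02->0x0c len=8 : c8 9f fa 0a 4d 70 fa 2a
[3] 0x14->0x07 len=5 : d1 e2 1b 43 7a
[4] 0x0c->0x17 len=8 : c8 9f fa 0a 4d 70 fa 2a
query mem[0x0f]=0x0a, mem[0x0c]=0xc8, mem[0x13]=0x2a, mem[0x07]=0xd1, mem[0x1e]=0x2a

MEM[0x0f,0x0c,0x13,0x07,0x1e] = 0a c8 2a d1 2a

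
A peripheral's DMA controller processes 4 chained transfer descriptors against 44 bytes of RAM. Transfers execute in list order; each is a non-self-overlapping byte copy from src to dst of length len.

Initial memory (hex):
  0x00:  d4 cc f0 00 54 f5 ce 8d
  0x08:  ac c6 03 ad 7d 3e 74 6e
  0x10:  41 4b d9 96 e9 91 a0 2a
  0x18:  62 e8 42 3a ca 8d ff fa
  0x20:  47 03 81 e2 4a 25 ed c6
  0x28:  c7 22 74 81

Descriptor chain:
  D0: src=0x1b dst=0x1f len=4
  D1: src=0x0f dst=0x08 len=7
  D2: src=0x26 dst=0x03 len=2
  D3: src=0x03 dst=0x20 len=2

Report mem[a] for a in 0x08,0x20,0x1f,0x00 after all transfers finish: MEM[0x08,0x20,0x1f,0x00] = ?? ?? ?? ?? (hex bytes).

MEM[0x08,0x20,0x1f,0x00] = 6e ed 3a d4

[0] 0x1b->0x1f len=4 : 3a ca 8d ff
[1] 0x0f->0x08 len=7 : 6e 41 4b d9 96 e9 91
[2] 0x26->0x03 len=2 : ed c6
[3] 0x03->0x20 len=2 : ed c6
query mem[0x08]=0x6e, mem[0x20]=0xed, mem[0x1f]=0x3a, mem[0x00]=0xd4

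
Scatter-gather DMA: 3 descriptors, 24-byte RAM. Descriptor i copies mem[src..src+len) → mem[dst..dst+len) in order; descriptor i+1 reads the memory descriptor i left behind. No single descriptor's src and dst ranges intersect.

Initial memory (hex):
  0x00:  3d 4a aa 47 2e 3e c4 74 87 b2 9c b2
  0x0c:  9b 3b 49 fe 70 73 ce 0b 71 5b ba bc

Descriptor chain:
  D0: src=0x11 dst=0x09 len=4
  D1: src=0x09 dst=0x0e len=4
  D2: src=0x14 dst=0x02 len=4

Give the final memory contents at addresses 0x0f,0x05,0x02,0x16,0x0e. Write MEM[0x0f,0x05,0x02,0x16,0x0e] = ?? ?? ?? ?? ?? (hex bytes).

MEM[0x0f,0x05,0x02,0x16,0x0e] = ce bc 71 ba 73

#0 dst[0x09+4] := {0x73,0xce,0x0b,0x71}
#1 dst[0x0e+4] := {0x73,0xce,0x0b,0x71}
#2 dst[0x02+4] := {0x71,0x5b,0xba,0xbc}
query mem[0x0f]=0xce, mem[0x05]=0xbc, mem[0x02]=0x71, mem[0x16]=0xba, mem[0x0e]=0x73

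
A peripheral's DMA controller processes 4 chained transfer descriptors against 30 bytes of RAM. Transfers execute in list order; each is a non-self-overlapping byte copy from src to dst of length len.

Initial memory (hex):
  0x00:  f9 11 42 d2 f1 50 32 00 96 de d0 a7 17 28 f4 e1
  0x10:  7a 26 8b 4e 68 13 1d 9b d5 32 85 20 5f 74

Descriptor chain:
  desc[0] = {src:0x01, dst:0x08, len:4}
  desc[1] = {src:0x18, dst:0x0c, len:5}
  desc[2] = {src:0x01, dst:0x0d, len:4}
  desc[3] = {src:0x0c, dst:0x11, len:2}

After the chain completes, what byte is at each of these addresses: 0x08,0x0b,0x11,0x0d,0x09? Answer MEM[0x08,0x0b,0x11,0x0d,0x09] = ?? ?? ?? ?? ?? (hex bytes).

MEM[0x08,0x0b,0x11,0x0d,0x09] = 11 f1 d5 11 42

#0 dst[0x08+4] := {0x11,0x42,0xd2,0xf1}
#1 dst[0x0c+5] := {0xd5,0x32,0x85,0x20,0x5f}
#2 dst[0x0d+4] := {0x11,0x42,0xd2,0xf1}
#3 dst[0x11+2] := {0xd5,0x11}
query mem[0x08]=0x11, mem[0x0b]=0xf1, mem[0x11]=0xd5, mem[0x0d]=0x11, mem[0x09]=0x42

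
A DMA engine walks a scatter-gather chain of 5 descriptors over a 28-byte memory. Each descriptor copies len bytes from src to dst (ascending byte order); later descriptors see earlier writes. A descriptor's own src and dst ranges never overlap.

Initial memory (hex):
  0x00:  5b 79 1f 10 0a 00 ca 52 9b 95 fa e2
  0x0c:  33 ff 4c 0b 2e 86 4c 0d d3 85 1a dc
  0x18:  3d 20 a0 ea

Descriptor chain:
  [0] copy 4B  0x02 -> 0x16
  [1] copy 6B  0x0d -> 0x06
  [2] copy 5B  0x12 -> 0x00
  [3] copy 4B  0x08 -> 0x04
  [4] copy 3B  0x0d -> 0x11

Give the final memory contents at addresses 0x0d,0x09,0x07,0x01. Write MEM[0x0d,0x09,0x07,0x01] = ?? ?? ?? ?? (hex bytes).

  after D0: wrote 4B at 0x16 = 1f100a00
  after D1: wrote 6B at 0x06 = ff4c0b2e864c
  after D2: wrote 5B at 0x00 = 4c0dd3851f
  after D3: wrote 4B at 0x04 = 0b2e864c
  after D4: wrote 3B at 0x11 = ff4c0b
query mem[0x0d]=0xff, mem[0x09]=0x2e, mem[0x07]=0x4c, mem[0x01]=0x0d

MEM[0x0d,0x09,0x07,0x01] = ff 2e 4c 0d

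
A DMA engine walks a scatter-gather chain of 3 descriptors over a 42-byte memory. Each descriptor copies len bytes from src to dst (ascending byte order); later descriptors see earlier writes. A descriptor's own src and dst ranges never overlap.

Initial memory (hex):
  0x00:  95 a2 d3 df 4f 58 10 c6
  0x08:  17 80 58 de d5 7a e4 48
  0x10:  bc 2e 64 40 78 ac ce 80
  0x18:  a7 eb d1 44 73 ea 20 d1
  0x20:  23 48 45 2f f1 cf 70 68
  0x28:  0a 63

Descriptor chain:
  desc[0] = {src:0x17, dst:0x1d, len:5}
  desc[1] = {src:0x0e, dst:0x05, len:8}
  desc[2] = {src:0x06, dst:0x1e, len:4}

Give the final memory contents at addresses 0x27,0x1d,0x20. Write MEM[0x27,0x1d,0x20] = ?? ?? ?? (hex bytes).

MEM[0x27,0x1d,0x20] = 68 80 2e

D0: mem[0x1d..0x21] <- [80 a7 eb d1 44]
D1: mem[0x05..0x0c] <- [e4 48 bc 2e 64 40 78 ac]
D2: mem[0x1e..0x21] <- [48 bc 2e 64]
query mem[0x27]=0x68, mem[0x1d]=0x80, mem[0x20]=0x2e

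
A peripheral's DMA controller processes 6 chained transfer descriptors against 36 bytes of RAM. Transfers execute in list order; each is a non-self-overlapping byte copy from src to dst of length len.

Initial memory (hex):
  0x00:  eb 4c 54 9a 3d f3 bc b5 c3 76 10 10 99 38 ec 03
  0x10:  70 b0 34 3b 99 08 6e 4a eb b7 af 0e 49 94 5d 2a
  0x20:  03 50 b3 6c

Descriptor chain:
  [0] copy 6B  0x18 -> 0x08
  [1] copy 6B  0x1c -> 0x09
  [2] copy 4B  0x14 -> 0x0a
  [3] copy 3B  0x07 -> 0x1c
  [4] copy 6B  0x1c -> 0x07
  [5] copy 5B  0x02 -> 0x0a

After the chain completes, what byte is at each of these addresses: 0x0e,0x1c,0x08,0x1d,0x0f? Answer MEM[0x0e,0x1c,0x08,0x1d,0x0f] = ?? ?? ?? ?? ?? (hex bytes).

D0: mem[0x08..0x0d] <- [eb b7 af 0e 49 94]
D1: mem[0x09..0x0e] <- [49 94 5d 2a 03 50]
D2: mem[0x0a..0x0d] <- [99 08 6e 4a]
D3: mem[0x1c..0x1e] <- [b5 eb 49]
D4: mem[0x07..0x0c] <- [b5 eb 49 2a 03 50]
D5: mem[0x0a..0x0e] <- [54 9a 3d f3 bc]
query mem[0x0e]=0xbc, mem[0x1c]=0xb5, mem[0x08]=0xeb, mem[0x1d]=0xeb, mem[0x0f]=0x03

MEM[0x0e,0x1c,0x08,0x1d,0x0f] = bc b5 eb eb 03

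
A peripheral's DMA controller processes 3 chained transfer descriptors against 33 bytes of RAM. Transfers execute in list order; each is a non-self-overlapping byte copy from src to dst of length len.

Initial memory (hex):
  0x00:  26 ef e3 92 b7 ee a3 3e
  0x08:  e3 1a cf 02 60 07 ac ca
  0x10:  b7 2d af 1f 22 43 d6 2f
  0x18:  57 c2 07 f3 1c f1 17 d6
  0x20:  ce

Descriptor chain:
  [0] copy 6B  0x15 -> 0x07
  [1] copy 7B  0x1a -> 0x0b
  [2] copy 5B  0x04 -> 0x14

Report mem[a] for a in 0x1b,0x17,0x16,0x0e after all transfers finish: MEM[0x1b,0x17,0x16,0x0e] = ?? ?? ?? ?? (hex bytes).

[0] 0x15->0x07 len=6 : 43 d6 2f 57 c2 07
[1] 0x1a->0x0b len=7 : 07 f3 1c f1 17 d6 ce
[2] 0x04->0x14 len=5 : b7 ee a3 43 d6
query mem[0x1b]=0xf3, mem[0x17]=0x43, mem[0x16]=0xa3, mem[0x0e]=0xf1

MEM[0x1b,0x17,0x16,0x0e] = f3 43 a3 f1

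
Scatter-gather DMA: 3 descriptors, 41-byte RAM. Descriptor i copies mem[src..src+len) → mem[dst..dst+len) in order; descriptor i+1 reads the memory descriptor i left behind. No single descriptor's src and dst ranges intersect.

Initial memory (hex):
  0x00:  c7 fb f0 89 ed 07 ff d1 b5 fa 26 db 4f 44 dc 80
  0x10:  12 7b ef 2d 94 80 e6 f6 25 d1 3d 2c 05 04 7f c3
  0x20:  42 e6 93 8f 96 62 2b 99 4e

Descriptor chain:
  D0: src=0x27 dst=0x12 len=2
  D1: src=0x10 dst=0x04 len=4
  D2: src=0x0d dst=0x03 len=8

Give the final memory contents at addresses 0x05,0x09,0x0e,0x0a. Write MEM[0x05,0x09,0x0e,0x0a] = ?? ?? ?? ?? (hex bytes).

[0] 0x27->0x12 len=2 : 99 4e
[1] 0x10->0x04 len=4 : 12 7b 99 4e
[2] 0x0d->0x03 len=8 : 44 dc 80 12 7b 99 4e 94
query mem[0x05]=0x80, mem[0x09]=0x4e, mem[0x0e]=0xdc, mem[0x0a]=0x94

MEM[0x05,0x09,0x0e,0x0a] = 80 4e dc 94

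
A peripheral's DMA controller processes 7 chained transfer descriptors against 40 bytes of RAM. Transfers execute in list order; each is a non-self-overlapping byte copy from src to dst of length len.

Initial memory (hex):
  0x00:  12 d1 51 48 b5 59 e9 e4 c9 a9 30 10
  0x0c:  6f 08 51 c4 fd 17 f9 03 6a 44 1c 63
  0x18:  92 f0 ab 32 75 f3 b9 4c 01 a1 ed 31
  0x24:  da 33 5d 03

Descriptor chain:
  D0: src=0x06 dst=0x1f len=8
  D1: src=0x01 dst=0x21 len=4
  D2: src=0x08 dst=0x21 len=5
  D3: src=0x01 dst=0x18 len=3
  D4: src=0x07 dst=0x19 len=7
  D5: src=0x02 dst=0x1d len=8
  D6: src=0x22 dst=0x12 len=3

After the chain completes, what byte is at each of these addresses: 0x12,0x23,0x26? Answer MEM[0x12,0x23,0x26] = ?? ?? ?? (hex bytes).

D0: mem[0x1f..0x26] <- [e9 e4 c9 a9 30 10 6f 08]
D1: mem[0x21..0x24] <- [d1 51 48 b5]
D2: mem[0x21..0x25] <- [c9 a9 30 10 6f]
D3: mem[0x18..0x1a] <- [d1 51 48]
D4: mem[0x19..0x1f] <- [e4 c9 a9 30 10 6f 08]
D5: mem[0x1d..0x24] <- [51 48 b5 59 e9 e4 c9 a9]
D6: mem[0x12..0x14] <- [e4 c9 a9]
query mem[0x12]=0xe4, mem[0x23]=0xc9, mem[0x26]=0x08

MEM[0x12,0x23,0x26] = e4 c9 08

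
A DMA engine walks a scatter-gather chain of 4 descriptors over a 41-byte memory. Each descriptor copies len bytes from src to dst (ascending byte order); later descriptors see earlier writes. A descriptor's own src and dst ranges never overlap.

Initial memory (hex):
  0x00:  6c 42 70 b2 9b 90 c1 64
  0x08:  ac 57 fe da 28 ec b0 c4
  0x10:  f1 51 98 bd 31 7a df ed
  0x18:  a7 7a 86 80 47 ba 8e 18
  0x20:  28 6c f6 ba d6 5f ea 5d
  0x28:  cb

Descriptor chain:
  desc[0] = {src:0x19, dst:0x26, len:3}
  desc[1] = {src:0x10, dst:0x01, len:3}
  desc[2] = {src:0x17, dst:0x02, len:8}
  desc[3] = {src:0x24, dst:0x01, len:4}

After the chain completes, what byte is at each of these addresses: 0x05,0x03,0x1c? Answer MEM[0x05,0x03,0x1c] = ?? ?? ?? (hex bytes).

MEM[0x05,0x03,0x1c] = 86 7a 47

  after D0: wrote 3B at 0x26 = 7a8680
  after D1: wrote 3B at 0x01 = f15198
  after D2: wrote 8B at 0x02 = eda77a868047ba8e
  after D3: wrote 4B at 0x01 = d65f7a86
query mem[0x05]=0x86, mem[0x03]=0x7a, mem[0x1c]=0x47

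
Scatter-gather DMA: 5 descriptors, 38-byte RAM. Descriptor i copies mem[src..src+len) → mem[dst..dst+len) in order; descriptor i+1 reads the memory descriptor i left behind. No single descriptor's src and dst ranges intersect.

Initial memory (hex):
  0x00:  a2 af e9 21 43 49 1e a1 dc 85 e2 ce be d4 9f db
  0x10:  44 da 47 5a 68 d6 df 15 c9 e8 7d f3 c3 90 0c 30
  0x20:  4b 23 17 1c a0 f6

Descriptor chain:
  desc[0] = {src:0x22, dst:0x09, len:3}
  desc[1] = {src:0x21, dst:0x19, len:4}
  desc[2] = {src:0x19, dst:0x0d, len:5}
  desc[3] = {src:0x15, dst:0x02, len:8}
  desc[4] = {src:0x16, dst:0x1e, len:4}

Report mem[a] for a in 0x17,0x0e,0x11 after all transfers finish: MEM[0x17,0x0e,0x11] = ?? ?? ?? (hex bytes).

MEM[0x17,0x0e,0x11] = 15 17 90

[0] 0x22->0x09 len=3 : 17 1c a0
[1] 0x21->0x19 len=4 : 23 17 1c a0
[2] 0x19->0x0d len=5 : 23 17 1c a0 90
[3] 0x15->0x02 len=8 : d6 df 15 c9 23 17 1c a0
[4] 0x16->0x1e len=4 : df 15 c9 23
query mem[0x17]=0x15, mem[0x0e]=0x17, mem[0x11]=0x90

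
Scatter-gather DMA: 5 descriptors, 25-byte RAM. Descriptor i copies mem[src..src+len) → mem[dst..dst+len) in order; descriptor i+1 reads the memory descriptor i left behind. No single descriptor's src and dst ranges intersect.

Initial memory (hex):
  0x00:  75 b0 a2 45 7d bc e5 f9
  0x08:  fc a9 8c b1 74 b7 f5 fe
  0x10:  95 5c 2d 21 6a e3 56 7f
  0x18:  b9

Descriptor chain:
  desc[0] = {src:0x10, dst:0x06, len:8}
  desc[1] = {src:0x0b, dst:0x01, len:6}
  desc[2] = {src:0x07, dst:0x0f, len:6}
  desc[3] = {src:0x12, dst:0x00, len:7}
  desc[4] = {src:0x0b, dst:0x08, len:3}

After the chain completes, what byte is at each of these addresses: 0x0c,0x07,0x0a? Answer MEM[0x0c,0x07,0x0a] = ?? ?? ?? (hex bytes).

MEM[0x0c,0x07,0x0a] = 56 5c 7f

#0 dst[0x06+8] := {0x95,0x5c,0x2d,0x21,0x6a,0xe3,0x56,0x7f}
#1 dst[0x01+6] := {0xe3,0x56,0x7f,0xf5,0xfe,0x95}
#2 dst[0x0f+6] := {0x5c,0x2d,0x21,0x6a,0xe3,0x56}
#3 dst[0x00+7] := {0x6a,0xe3,0x56,0xe3,0x56,0x7f,0xb9}
#4 dst[0x08+3] := {0xe3,0x56,0x7f}
query mem[0x0c]=0x56, mem[0x07]=0x5c, mem[0x0a]=0x7f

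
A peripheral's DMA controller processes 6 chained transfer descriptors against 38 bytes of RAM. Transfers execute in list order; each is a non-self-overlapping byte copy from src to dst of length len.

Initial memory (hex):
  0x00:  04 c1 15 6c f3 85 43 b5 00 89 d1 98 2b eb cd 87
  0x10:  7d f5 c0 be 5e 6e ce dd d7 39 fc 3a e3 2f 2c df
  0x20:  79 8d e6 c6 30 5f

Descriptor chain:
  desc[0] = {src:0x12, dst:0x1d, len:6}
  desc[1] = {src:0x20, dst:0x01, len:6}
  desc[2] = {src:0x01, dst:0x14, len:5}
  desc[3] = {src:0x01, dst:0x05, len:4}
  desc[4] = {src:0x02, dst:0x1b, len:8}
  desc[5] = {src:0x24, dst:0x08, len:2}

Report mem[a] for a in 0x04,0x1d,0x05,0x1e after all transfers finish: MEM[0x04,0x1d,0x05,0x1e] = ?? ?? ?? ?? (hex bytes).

[0] 0x12->0x1d len=6 : c0 be 5e 6e ce dd
[1] 0x20->0x01 len=6 : 6e ce dd c6 30 5f
[2] 0x01->0x14 len=5 : 6e ce dd c6 30
[3] 0x01->0x05 len=4 : 6e ce dd c6
[4] 0x02->0x1b len=8 : ce dd c6 6e ce dd c6 89
[5] 0x24->0x08 len=2 : 30 5f
query mem[0x04]=0xc6, mem[0x1d]=0xc6, mem[0x05]=0x6e, mem[0x1e]=0x6e

MEM[0x04,0x1d,0x05,0x1e] = c6 c6 6e 6e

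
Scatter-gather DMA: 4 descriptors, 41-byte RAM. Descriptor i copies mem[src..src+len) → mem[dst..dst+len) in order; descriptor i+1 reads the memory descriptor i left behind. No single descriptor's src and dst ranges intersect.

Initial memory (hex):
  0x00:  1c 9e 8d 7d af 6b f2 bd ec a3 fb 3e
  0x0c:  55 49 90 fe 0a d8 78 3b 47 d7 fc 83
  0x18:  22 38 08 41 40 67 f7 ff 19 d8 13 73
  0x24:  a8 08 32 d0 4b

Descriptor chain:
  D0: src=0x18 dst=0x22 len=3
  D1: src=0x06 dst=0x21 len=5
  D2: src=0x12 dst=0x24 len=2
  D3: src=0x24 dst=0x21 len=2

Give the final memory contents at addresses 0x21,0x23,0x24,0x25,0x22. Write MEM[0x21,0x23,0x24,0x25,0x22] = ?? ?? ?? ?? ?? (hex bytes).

MEM[0x21,0x23,0x24,0x25,0x22] = 78 ec 78 3b 3b

#0 dst[0x22+3] := {0x22,0x38,0x08}
#1 dst[0x21+5] := {0xf2,0xbd,0xec,0xa3,0xfb}
#2 dst[0x24+2] := {0x78,0x3b}
#3 dst[0x21+2] := {0x78,0x3b}
query mem[0x21]=0x78, mem[0x23]=0xec, mem[0x24]=0x78, mem[0x25]=0x3b, mem[0x22]=0x3b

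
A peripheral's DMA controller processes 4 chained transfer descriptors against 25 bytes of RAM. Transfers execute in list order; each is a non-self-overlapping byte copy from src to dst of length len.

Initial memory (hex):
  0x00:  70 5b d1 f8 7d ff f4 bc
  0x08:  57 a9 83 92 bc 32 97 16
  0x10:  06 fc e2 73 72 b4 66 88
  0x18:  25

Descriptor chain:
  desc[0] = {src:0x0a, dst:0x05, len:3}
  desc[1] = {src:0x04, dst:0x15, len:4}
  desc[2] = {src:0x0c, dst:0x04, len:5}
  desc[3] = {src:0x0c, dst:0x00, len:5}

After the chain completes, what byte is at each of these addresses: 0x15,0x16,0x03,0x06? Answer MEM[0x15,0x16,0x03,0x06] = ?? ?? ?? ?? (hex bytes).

#0 dst[0x05+3] := {0x83,0x92,0xbc}
#1 dst[0x15+4] := {0x7d,0x83,0x92,0xbc}
#2 dst[0x04+5] := {0xbc,0x32,0x97,0x16,0x06}
#3 dst[0x00+5] := {0xbc,0x32,0x97,0x16,0x06}
query mem[0x15]=0x7d, mem[0x16]=0x83, mem[0x03]=0x16, mem[0x06]=0x97

MEM[0x15,0x16,0x03,0x06] = 7d 83 16 97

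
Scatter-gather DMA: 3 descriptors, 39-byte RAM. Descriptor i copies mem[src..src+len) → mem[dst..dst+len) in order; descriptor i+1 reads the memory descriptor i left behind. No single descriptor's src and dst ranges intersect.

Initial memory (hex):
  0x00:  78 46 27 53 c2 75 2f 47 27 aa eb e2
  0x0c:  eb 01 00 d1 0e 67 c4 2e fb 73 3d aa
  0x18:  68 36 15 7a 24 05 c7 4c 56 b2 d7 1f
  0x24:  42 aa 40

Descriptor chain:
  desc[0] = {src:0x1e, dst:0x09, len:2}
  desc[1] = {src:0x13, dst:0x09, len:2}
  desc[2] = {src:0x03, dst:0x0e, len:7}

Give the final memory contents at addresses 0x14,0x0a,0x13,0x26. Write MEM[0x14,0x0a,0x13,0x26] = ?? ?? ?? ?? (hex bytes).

[0] 0x1e->0x09 len=2 : c7 4c
[1] 0x13->0x09 len=2 : 2e fb
[2] 0x03->0x0e len=7 : 53 c2 75 2f 47 27 2e
query mem[0x14]=0x2e, mem[0x0a]=0xfb, mem[0x13]=0x27, mem[0x26]=0x40

MEM[0x14,0x0a,0x13,0x26] = 2e fb 27 40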